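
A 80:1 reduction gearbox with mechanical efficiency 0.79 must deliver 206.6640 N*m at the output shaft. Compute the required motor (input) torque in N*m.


tau_in = tau_out / (N * eta) = 206.6640 / (80 * 0.79) = 3.2700

3.2700 N*m


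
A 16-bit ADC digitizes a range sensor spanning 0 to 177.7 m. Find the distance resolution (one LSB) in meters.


res = range / 2^n = 177.7/2^16 = 177.7/65536 = 0.0027

0.0027 m


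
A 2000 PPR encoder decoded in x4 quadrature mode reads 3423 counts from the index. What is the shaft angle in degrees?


angle = counts * 360 / (PPR*4) = 3423 * 360 / 8000 = 154.0350

154.0350 degrees


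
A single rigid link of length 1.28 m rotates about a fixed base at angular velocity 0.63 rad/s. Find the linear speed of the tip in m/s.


v = L*omega = 1.28 * 0.63 = 0.8064

0.8064 m/s


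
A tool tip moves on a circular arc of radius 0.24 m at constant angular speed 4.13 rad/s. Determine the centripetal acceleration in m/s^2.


a_c = omega^2 * r = 4.13^2 * 0.24 = 4.0937

4.0937 m/s^2


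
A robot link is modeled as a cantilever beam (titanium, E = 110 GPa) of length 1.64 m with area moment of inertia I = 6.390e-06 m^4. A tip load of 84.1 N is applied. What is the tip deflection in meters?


delta = F*L^3/(3*E*I) = 84.1*1.64^3/(3*1.100e+11*6.390e-06)
      = 370.9603904/2108700 = 1.7592e-04

1.7592e-04 m


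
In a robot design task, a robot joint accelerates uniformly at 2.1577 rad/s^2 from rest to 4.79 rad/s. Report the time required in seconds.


t = delta_omega / alpha = 4.79 / 2.1577 = 2.2200

2.2200 s


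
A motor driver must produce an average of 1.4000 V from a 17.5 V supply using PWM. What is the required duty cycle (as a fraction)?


D = V_avg/V_supply = 1.4000/17.5 = 0.0800

0.0800


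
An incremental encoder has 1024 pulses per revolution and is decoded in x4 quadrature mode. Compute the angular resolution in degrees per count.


resolution = 360 / (PPR * 4) = 360 / 4096 = 0.0879

0.0879 degrees


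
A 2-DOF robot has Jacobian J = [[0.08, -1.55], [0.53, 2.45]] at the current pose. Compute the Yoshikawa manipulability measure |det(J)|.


det(J) = 0.08*2.45 - (-1.55)*(0.53) = 1.0175
|det(J)| = 1.0175

1.0175


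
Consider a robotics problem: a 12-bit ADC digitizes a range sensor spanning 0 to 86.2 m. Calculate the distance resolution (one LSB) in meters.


res = range / 2^n = 86.2/2^12 = 86.2/4096 = 0.0210

0.0210 m


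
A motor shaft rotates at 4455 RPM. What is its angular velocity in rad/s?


omega = 4455 * 2*pi/60 = 466.5265

466.5265 rad/s


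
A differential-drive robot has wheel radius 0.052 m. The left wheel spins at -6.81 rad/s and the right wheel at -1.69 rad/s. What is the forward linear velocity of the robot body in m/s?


v = r*(wR + wL)/2 = 0.052*(-1.69 + -6.81)/2 = -0.2210

-0.2210 m/s


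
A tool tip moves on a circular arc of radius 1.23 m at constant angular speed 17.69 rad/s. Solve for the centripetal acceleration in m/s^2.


a_c = omega^2 * r = 17.69^2 * 1.23 = 384.9114

384.9114 m/s^2


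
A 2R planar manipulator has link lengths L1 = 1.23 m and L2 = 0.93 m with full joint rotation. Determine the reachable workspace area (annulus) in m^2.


r_max = L1 + L2 = 2.1600, r_min = |L1 - L2| = 0.3000
A = pi*(r_max^2 - r_min^2) = pi*(4.6656 - 0.0900) = 14.3747

14.3747 m^2


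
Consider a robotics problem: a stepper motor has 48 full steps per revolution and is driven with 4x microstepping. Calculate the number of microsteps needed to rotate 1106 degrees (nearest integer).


step_size = 360/(48*4) = 360/192 = 1.875000 deg
n = 1106/(360/192) = 1106*192/360 = 589.8667 -> 590

590 steps


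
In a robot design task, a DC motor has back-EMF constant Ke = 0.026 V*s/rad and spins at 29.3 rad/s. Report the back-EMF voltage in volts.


V_emf = Ke * omega = 0.026*29.3 = 0.7618

0.7618 V


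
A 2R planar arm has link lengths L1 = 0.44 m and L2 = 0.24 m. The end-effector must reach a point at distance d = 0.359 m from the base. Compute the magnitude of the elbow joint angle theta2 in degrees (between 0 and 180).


cos(th2) = (d^2 - L1^2 - L2^2)/(2*L1*L2) = (0.359^2 - 0.44^2 - 0.24^2)/(2*0.44*0.24) = -0.57916193
th2 = acos(-0.57916193) = 125.3916 deg

125.3916 degrees


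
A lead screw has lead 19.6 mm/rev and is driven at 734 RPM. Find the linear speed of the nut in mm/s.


v = lead * (RPM/60) = 19.6*734/60 = 239.7733

239.7733 mm/s


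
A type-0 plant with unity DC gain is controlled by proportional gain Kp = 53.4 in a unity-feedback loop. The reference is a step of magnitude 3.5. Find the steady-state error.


e_ss = R/(1 + Kp) = 3.5/(1 + 53.4) = 3.5/54.4000 = 0.0643

0.0643


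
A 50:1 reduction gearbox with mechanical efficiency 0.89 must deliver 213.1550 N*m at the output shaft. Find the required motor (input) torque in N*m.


tau_in = tau_out / (N * eta) = 213.1550 / (50 * 0.89) = 4.7900

4.7900 N*m


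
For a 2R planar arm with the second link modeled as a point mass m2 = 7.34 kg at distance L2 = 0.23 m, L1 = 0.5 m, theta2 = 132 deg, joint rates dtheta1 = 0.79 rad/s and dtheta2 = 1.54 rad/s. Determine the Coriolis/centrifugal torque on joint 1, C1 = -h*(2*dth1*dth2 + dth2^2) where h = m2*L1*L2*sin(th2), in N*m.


h = m2*L1*L2*sin(th2) = 7.34*0.5*0.23*sin(132 deg) = 0.627289
C1 = -h*(2*0.79*1.54 + 1.54^2) = -0.627289*4.8048 = -3.0140

-3.0140 N*m


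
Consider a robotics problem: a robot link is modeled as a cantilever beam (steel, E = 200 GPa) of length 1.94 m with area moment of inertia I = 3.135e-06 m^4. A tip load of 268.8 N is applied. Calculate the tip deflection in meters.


delta = F*L^3/(3*E*I) = 268.8*1.94^3/(3*2.000e+11*3.135e-06)
      = 1962.6120192/1881000 = 0.0010

0.0010 m


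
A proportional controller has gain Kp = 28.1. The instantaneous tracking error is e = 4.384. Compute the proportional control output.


u_P = Kp * e = 28.1 * 4.384 = 123.1904

123.1904


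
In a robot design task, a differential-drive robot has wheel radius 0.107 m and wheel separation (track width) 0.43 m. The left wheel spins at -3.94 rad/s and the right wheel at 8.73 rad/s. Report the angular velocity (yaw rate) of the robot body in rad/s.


omega = r*(wR - wL)/L = 0.107*(8.73 - (-3.94))/0.43 = 3.1528

3.1528 rad/s


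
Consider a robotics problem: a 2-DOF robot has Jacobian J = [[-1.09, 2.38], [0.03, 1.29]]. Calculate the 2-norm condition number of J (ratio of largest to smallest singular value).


JJ^T eigenvalues: trace(JJ^T) = 8.5175, det(JJ^T) = det(J)^2 = 2.18300625
s_max^2 = (8.5175 + sqrt(63.81578125))/2 = 8.25298902
s_min^2 = (8.5175 - sqrt(63.81578125))/2 = 0.26451098
kappa = s_max/s_min = sqrt(8.25298902/0.26451098) = 5.5858

5.5858


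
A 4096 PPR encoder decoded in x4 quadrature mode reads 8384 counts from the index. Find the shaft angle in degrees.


angle = counts * 360 / (PPR*4) = 8384 * 360 / 16384 = 184.2188

184.2188 degrees


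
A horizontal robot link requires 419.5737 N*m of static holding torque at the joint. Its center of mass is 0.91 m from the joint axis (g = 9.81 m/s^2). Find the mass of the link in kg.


m = tau / (g*L) = 419.5737 / (9.81 * 0.91) = 47.0000

47.0000 kg


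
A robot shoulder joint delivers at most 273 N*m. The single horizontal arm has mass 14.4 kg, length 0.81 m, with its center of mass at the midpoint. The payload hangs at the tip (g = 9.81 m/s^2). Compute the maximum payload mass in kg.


tau_arm = m_arm*g*(L/2) = 14.4*9.81*0.81/2 = 57.2119 N*m
tau_payload = tau_max - tau_arm = 273 - 57.2119 = 215.7881
m_payload = tau_payload / (g*L) = 215.7881 / (9.81*0.81) = 27.1565

27.1565 kg


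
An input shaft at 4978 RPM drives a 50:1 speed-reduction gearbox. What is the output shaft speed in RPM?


omega_out = omega_in / N = 4978 / 50 = 99.5600

99.5600 RPM


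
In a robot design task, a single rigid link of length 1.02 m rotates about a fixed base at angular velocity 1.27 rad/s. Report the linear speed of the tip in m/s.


v = L*omega = 1.02 * 1.27 = 1.2954

1.2954 m/s


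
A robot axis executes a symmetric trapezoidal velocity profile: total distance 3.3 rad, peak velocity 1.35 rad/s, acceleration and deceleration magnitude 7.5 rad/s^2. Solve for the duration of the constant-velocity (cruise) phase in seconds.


t_acc = v/a = 0.180000 s, d_acc = v^2/(2a) = 0.121500 rad each
d_cruise = 3.3 - 2*0.121500 = 3.057000 rad
t_cruise = d_cruise/v = 3.057000/1.35 = 2.2644

2.2644 s


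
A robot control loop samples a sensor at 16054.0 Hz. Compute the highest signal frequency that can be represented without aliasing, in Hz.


f_max = f_s/2 = 16054.0/2 = 8027.0000

8027.0000 Hz


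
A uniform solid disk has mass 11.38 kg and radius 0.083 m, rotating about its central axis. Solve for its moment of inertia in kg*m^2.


I = (1/2)*m*R^2 = 0.5*11.38*0.083^2 = 0.0392

0.0392 kg*m^2


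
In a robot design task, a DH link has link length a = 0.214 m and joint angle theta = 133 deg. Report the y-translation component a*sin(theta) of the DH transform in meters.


a*sin(theta) = 0.214*sin(133 deg) = 0.1565

0.1565 m


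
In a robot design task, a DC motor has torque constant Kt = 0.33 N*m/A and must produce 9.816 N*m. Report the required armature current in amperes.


I = tau / Kt = 9.816/0.33 = 29.7455

29.7455 A


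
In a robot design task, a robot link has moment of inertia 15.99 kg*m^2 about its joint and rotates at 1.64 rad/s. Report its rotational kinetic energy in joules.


KE = (1/2)*I*omega^2 = 0.5*15.99*1.64^2 = 21.5034

21.5034 J


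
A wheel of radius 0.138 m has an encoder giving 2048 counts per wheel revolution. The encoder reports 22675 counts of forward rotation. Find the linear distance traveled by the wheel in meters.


revs = 22675/2048 = 11.071777
d = revs * 2*pi*r = 11.071777 * 2*pi*0.138 = 9.6001

9.6001 m


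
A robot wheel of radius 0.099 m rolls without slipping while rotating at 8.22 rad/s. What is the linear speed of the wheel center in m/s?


v = omega * r = 8.22 * 0.099 = 0.8138

0.8138 m/s


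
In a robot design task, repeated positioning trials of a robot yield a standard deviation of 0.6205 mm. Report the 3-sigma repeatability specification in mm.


repeatability = 3*sigma = 3*0.6205 = 1.8615

1.8615 mm


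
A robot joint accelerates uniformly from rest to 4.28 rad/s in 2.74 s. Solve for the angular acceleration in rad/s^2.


alpha = delta_omega / t = 4.28 / 2.74 = 1.5620

1.5620 rad/s^2


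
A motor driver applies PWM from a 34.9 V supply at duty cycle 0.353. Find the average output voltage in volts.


V_avg = V_supply * D = 34.9*0.353 = 12.3197

12.3197 V


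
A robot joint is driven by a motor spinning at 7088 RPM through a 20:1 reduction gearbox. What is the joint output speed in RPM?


omega_joint = omega_motor / N = 7088 / 20 = 354.4000

354.4000 RPM


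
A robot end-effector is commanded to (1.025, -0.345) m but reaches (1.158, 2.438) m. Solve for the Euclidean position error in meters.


dx = 1.158 - (1.025) = 0.1330, dy = 2.438 - (-0.345) = 2.7830
err = sqrt(0.017689 + 7.745089) = 2.7862

2.7862 m


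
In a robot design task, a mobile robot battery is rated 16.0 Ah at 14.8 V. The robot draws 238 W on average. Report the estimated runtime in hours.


E = 16.0*14.8 = 236.8000 Wh
t = E/P = 236.8000/238 = 0.9950

0.9950 hours


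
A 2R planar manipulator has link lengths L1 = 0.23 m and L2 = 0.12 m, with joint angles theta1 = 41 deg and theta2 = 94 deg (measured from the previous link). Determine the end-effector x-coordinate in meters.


x = L1*cos(th1) + L2*cos(th1+th2) = 0.23*cos(41 deg) + 0.12*cos(135 deg) = 0.0887

0.0887 m


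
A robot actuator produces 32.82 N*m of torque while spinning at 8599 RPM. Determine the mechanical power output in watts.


omega = 8599 * 2*pi/60 = 900.485174 rad/s
P = tau * omega = 32.82 * 900.485174 = 29553.9234

29553.9234 W


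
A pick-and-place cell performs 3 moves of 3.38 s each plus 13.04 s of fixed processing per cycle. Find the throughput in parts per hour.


T_cycle = 3*3.38 + 13.04 = 23.1800 s
rate = 3600/T = 155.3063

155.3063 parts/hour


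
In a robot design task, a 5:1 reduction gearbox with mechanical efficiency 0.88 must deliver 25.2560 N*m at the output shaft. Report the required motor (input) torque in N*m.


tau_in = tau_out / (N * eta) = 25.2560 / (5 * 0.88) = 5.7400

5.7400 N*m


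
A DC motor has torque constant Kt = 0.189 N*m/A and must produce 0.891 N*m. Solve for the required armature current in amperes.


I = tau / Kt = 0.891/0.189 = 4.7143

4.7143 A


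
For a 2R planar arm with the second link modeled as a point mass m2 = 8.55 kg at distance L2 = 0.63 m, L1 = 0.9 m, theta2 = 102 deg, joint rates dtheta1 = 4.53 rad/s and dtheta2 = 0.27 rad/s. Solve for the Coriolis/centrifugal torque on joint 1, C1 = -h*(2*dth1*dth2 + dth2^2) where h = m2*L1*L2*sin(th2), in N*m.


h = m2*L1*L2*sin(th2) = 8.55*0.9*0.63*sin(102 deg) = 4.741913
C1 = -h*(2*4.53*0.27 + 0.27^2) = -4.741913*2.5191 = -11.9454

-11.9454 N*m


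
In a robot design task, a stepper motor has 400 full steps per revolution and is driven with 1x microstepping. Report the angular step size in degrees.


step = 360/(400*1) = 360/400 = 0.9000

0.9000 degrees


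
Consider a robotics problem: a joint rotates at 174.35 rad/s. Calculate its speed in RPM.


RPM = 174.35 * 60/(2*pi) = 1664.9199

1664.9199 RPM


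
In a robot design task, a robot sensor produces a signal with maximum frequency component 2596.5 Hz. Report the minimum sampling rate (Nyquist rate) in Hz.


f_s,min = 2*f_max = 2*2596.5 = 5193.0000

5193.0000 Hz


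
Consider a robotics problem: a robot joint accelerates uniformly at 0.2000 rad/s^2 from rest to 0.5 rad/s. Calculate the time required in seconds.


t = delta_omega / alpha = 0.5 / 0.2000 = 2.5000

2.5000 s


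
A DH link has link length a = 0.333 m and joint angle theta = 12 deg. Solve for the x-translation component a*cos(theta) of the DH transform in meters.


a*cos(theta) = 0.333*cos(12 deg) = 0.3257

0.3257 m


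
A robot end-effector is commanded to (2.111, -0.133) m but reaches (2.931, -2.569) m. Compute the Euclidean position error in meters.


dx = 2.931 - (2.111) = 0.8200, dy = -2.569 - (-0.133) = -2.4360
err = sqrt(0.672400 + 5.934096) = 2.5703

2.5703 m


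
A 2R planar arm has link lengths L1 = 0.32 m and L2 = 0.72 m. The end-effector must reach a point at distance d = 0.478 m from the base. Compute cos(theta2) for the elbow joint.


cos(th2) = (d^2 - L1^2 - L2^2)/(2*L1*L2) = (0.478^2 - 0.32^2 - 0.72^2)/(2*0.32*0.72) = -0.8514

-0.8514


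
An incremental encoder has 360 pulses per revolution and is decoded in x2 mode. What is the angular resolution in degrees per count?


resolution = 360 / (PPR * 2) = 360 / 720 = 0.5000

0.5000 degrees


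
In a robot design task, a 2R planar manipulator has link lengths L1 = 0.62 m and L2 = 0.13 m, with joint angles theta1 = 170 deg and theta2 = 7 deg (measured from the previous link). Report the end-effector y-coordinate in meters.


y = L1*sin(th1) + L2*sin(th1+th2) = 0.62*sin(170 deg) + 0.13*sin(177 deg) = 0.1145

0.1145 m


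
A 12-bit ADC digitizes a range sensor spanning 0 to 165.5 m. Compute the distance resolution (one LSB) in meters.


res = range / 2^n = 165.5/2^12 = 165.5/4096 = 0.0404

0.0404 m


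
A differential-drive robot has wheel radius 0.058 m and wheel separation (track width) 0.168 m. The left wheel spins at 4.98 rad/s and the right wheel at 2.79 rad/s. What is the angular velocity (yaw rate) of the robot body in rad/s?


omega = r*(wR - wL)/L = 0.058*(2.79 - (4.98))/0.168 = -0.7561

-0.7561 rad/s


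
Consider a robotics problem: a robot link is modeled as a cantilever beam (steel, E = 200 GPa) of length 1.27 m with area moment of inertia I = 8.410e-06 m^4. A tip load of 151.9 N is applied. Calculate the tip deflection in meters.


delta = F*L^3/(3*E*I) = 151.9*1.27^3/(3*2.000e+11*8.410e-06)
      = 311.1493777/5046000 = 6.1663e-05

6.1663e-05 m


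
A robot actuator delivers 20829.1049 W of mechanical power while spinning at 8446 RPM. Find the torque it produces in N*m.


omega = 8446 * 2*pi/60 = 884.463052 rad/s
tau = P / omega = 20829.1049 / 884.463052 = 23.5500

23.5500 N*m


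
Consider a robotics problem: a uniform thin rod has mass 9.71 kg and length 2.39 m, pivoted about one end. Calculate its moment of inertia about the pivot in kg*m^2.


I = (1/3)*m*L^2 = (1/3)*9.71*2.39^2 = 18.4882

18.4882 kg*m^2


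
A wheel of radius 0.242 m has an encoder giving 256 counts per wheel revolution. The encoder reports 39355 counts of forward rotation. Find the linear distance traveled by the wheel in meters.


revs = 39355/256 = 153.730469
d = revs * 2*pi*r = 153.730469 * 2*pi*0.242 = 233.7519

233.7519 m


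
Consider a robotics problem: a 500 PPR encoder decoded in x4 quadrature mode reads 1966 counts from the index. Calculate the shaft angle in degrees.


angle = counts * 360 / (PPR*4) = 1966 * 360 / 2000 = 353.8800

353.8800 degrees


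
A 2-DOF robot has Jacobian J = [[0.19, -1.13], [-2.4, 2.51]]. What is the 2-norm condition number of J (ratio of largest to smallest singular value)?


JJ^T eigenvalues: trace(JJ^T) = 13.3731, det(JJ^T) = det(J)^2 = 4.99567201
s_max^2 = (13.3731 + sqrt(158.85711557))/2 = 12.98847660
s_min^2 = (13.3731 - sqrt(158.85711557))/2 = 0.38462340
kappa = s_max/s_min = sqrt(12.98847660/0.38462340) = 5.8111

5.8111


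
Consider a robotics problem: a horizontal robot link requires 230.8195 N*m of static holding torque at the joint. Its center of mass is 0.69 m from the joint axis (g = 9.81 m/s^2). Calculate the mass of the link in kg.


m = tau / (g*L) = 230.8195 / (9.81 * 0.69) = 34.1000

34.1000 kg


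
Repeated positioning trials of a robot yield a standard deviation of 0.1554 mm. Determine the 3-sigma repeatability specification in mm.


repeatability = 3*sigma = 3*0.1554 = 0.4662

0.4662 mm


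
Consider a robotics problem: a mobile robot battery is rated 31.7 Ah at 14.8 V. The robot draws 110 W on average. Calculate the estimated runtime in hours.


E = 31.7*14.8 = 469.1600 Wh
t = E/P = 469.1600/110 = 4.2651

4.2651 hours


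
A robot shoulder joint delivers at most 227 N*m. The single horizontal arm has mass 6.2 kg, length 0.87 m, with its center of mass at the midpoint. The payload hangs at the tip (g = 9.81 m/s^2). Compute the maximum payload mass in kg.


tau_arm = m_arm*g*(L/2) = 6.2*9.81*0.87/2 = 26.4576 N*m
tau_payload = tau_max - tau_arm = 227 - 26.4576 = 200.5424
m_payload = tau_payload / (g*L) = 200.5424 / (9.81*0.87) = 23.4973

23.4973 kg


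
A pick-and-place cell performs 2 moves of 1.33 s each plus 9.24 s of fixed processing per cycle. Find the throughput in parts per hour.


T_cycle = 2*1.33 + 9.24 = 11.9000 s
rate = 3600/T = 302.5210

302.5210 parts/hour


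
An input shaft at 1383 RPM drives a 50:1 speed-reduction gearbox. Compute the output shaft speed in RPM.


omega_out = omega_in / N = 1383 / 50 = 27.6600

27.6600 RPM


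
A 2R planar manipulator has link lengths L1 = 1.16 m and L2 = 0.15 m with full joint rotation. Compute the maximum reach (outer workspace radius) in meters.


r_max = L1 + L2 = 1.16 + 0.15 = 1.3100

1.3100 m


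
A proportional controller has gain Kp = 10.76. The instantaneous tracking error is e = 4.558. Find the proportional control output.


u_P = Kp * e = 10.76 * 4.558 = 49.0441

49.0441


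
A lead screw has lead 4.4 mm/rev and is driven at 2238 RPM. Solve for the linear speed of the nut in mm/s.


v = lead * (RPM/60) = 4.4*2238/60 = 164.1200

164.1200 mm/s


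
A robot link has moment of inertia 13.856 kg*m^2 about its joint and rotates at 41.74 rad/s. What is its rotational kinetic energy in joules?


KE = (1/2)*I*omega^2 = 0.5*13.856*41.74^2 = 12070.1528

12070.1528 J


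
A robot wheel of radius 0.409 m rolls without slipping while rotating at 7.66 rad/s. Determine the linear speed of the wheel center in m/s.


v = omega * r = 7.66 * 0.409 = 3.1329

3.1329 m/s


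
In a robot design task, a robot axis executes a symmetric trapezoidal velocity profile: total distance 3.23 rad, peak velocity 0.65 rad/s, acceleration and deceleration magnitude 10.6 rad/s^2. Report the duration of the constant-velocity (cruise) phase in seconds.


t_acc = v/a = 0.061321 s, d_acc = v^2/(2a) = 0.019929 rad each
d_cruise = 3.23 - 2*0.019929 = 3.190142 rad
t_cruise = d_cruise/v = 3.190142/0.65 = 4.9079

4.9079 s


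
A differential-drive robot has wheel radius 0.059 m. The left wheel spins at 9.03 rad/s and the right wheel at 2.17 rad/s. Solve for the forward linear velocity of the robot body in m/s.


v = r*(wR + wL)/2 = 0.059*(2.17 + 9.03)/2 = 0.3304

0.3304 m/s


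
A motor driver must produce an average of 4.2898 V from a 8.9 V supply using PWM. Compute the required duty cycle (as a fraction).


D = V_avg/V_supply = 4.2898/8.9 = 0.4820

0.4820


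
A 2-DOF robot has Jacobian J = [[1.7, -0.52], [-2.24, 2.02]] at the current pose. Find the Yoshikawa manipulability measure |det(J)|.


det(J) = 1.7*2.02 - (-0.52)*(-2.24) = 2.2692
|det(J)| = 2.2692

2.2692


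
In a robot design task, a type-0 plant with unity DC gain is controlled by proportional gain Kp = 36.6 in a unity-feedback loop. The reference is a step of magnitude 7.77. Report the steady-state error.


e_ss = R/(1 + Kp) = 7.77/(1 + 36.6) = 7.77/37.6000 = 0.2066

0.2066


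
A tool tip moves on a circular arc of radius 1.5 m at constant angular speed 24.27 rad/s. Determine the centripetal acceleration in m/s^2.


a_c = omega^2 * r = 24.27^2 * 1.5 = 883.5493

883.5493 m/s^2


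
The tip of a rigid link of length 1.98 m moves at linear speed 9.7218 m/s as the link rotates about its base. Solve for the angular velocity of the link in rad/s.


omega = v / L = 9.7218 / 1.98 = 4.9100

4.9100 rad/s


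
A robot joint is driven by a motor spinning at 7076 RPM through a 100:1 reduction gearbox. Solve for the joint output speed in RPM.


omega_joint = omega_motor / N = 7076 / 100 = 70.7600

70.7600 RPM


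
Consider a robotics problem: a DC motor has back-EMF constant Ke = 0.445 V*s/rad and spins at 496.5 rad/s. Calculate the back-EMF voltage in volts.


V_emf = Ke * omega = 0.445*496.5 = 220.9425

220.9425 V


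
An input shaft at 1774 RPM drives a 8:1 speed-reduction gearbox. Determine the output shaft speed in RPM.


omega_out = omega_in / N = 1774 / 8 = 221.7500

221.7500 RPM


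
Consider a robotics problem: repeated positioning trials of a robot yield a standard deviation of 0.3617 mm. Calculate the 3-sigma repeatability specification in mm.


repeatability = 3*sigma = 3*0.3617 = 1.0851

1.0851 mm


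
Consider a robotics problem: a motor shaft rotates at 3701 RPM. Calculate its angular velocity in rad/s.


omega = 3701 * 2*pi/60 = 387.5678

387.5678 rad/s


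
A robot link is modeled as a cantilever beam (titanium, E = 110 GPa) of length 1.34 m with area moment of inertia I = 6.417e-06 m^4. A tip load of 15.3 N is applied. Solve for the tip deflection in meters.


delta = F*L^3/(3*E*I) = 15.3*1.34^3/(3*1.100e+11*6.417e-06)
      = 36.8133912/2117610 = 1.7384e-05

1.7384e-05 m


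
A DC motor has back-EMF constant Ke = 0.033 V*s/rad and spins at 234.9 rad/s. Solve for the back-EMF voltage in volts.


V_emf = Ke * omega = 0.033*234.9 = 7.7517

7.7517 V


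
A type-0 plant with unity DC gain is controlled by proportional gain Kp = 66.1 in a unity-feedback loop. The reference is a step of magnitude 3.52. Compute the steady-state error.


e_ss = R/(1 + Kp) = 3.52/(1 + 66.1) = 3.52/67.1000 = 0.0525

0.0525


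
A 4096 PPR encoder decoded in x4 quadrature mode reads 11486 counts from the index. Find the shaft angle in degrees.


angle = counts * 360 / (PPR*4) = 11486 * 360 / 16384 = 252.3779

252.3779 degrees


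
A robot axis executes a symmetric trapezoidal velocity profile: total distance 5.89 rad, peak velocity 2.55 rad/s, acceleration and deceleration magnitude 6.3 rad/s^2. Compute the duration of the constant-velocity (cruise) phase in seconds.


t_acc = v/a = 0.404762 s, d_acc = v^2/(2a) = 0.516071 rad each
d_cruise = 5.89 - 2*0.516071 = 4.857858 rad
t_cruise = d_cruise/v = 4.857858/2.55 = 1.9050

1.9050 s


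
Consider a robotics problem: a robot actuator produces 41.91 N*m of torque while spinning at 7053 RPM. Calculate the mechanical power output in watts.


omega = 7053 * 2*pi/60 = 738.588433 rad/s
P = tau * omega = 41.91 * 738.588433 = 30954.2412

30954.2412 W


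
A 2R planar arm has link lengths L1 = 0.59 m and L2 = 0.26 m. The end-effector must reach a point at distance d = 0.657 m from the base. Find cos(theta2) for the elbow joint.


cos(th2) = (d^2 - L1^2 - L2^2)/(2*L1*L2) = (0.657^2 - 0.59^2 - 0.26^2)/(2*0.59*0.26) = 0.0520

0.0520


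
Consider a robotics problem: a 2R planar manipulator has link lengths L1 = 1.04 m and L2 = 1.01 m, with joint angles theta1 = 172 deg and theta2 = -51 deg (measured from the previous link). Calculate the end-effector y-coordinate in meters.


y = L1*sin(th1) + L2*sin(th1+th2) = 1.04*sin(172 deg) + 1.01*sin(121 deg) = 1.0105

1.0105 m


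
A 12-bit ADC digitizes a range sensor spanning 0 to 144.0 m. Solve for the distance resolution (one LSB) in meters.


res = range / 2^n = 144.0/2^12 = 144.0/4096 = 0.0352

0.0352 m


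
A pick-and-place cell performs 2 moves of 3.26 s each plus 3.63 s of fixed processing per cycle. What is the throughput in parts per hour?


T_cycle = 2*3.26 + 3.63 = 10.1500 s
rate = 3600/T = 354.6798

354.6798 parts/hour


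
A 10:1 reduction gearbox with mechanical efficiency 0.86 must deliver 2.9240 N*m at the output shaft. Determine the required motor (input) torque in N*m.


tau_in = tau_out / (N * eta) = 2.9240 / (10 * 0.86) = 0.3400

0.3400 N*m


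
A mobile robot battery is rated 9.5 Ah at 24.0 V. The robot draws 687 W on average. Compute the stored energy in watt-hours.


E = capacity * V = 9.5*24.0 = 228.0000

228.0000 Wh


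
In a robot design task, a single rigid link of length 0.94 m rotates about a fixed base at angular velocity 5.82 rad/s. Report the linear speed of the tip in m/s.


v = L*omega = 0.94 * 5.82 = 5.4708

5.4708 m/s


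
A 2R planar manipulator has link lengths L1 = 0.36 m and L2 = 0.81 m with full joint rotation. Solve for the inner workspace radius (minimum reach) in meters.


r_min = |L1 - L2| = |0.36 - 0.81| = 0.4500

0.4500 m


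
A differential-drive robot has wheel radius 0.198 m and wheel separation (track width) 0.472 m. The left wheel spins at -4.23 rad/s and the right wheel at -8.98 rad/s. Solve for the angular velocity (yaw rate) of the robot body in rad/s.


omega = r*(wR - wL)/L = 0.198*(-8.98 - (-4.23))/0.472 = -1.9926

-1.9926 rad/s


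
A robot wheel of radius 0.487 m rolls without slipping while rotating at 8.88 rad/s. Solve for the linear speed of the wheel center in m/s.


v = omega * r = 8.88 * 0.487 = 4.3246

4.3246 m/s


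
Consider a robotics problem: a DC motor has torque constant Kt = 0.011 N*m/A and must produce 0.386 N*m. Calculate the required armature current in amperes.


I = tau / Kt = 0.386/0.011 = 35.0909

35.0909 A


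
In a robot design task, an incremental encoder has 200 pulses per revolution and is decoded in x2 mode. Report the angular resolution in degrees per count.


resolution = 360 / (PPR * 2) = 360 / 400 = 0.9000

0.9000 degrees


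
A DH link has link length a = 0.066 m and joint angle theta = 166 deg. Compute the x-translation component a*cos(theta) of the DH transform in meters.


a*cos(theta) = 0.066*cos(166 deg) = -0.0640

-0.0640 m


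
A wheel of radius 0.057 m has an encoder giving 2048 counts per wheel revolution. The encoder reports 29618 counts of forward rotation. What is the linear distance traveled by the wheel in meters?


revs = 29618/2048 = 14.461914
d = revs * 2*pi*r = 14.461914 * 2*pi*0.057 = 5.1794

5.1794 m


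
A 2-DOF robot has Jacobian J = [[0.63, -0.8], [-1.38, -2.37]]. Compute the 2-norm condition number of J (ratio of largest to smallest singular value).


JJ^T eigenvalues: trace(JJ^T) = 8.5582, det(JJ^T) = det(J)^2 = 6.74492841
s_max^2 = (8.5582 + sqrt(46.26307360))/2 = 7.67994819
s_min^2 = (8.5582 - sqrt(46.26307360))/2 = 0.87825181
kappa = s_max/s_min = sqrt(7.67994819/0.87825181) = 2.9571

2.9571


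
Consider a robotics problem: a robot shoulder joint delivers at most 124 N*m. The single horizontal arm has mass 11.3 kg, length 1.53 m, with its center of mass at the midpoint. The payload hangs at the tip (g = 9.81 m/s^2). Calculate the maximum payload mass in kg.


tau_arm = m_arm*g*(L/2) = 11.3*9.81*1.53/2 = 84.8025 N*m
tau_payload = tau_max - tau_arm = 124 - 84.8025 = 39.1975
m_payload = tau_payload / (g*L) = 39.1975 / (9.81*1.53) = 2.6115

2.6115 kg


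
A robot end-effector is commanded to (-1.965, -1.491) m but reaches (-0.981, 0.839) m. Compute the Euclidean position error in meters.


dx = -0.981 - (-1.965) = 0.9840, dy = 0.839 - (-1.491) = 2.3300
err = sqrt(0.968256 + 5.428900) = 2.5293

2.5293 m


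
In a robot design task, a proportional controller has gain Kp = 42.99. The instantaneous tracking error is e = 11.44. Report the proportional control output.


u_P = Kp * e = 42.99 * 11.44 = 491.8056

491.8056


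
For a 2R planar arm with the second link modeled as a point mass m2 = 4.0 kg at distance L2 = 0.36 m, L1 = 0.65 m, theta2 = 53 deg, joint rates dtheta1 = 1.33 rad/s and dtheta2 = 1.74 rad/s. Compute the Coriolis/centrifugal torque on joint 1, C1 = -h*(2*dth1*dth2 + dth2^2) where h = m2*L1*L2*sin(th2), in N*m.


h = m2*L1*L2*sin(th2) = 4.0*0.65*0.36*sin(53 deg) = 0.747523
C1 = -h*(2*1.33*1.74 + 1.74^2) = -0.747523*7.6560 = -5.7230

-5.7230 N*m


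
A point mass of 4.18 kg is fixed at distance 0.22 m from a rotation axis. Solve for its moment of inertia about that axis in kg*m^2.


I = m*r^2 = 4.18*0.22^2 = 0.2023

0.2023 kg*m^2


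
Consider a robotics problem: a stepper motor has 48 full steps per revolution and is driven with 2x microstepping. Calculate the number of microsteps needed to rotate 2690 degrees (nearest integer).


step_size = 360/(48*2) = 360/96 = 3.750000 deg
n = 2690/(360/96) = 2690*96/360 = 717.3333 -> 717

717 steps


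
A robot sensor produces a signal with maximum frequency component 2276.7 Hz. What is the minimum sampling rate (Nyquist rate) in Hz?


f_s,min = 2*f_max = 2*2276.7 = 4553.4000

4553.4000 Hz


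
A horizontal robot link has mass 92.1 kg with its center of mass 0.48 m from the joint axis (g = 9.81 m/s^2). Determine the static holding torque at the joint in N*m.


tau = m*g*L = 92.1 * 9.81 * 0.48 = 433.6805

433.6805 N*m


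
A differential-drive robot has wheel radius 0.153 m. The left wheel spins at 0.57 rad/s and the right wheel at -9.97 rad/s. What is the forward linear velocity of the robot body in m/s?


v = r*(wR + wL)/2 = 0.153*(-9.97 + 0.57)/2 = -0.7191

-0.7191 m/s


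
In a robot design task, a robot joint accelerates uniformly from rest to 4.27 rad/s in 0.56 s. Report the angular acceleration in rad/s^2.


alpha = delta_omega / t = 4.27 / 0.56 = 7.6250

7.6250 rad/s^2


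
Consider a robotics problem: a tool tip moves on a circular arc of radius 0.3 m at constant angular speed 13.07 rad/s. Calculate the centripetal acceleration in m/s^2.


a_c = omega^2 * r = 13.07^2 * 0.3 = 51.2475

51.2475 m/s^2


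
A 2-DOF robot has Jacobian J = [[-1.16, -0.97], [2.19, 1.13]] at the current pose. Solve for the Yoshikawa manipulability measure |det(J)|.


det(J) = -1.16*1.13 - (-0.97)*(2.19) = 0.8135
|det(J)| = 0.8135

0.8135


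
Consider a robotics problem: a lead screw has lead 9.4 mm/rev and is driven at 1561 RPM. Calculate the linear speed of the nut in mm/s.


v = lead * (RPM/60) = 9.4*1561/60 = 244.5567

244.5567 mm/s


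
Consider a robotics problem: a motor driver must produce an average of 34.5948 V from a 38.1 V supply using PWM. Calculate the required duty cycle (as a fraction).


D = V_avg/V_supply = 34.5948/38.1 = 0.9080

0.9080


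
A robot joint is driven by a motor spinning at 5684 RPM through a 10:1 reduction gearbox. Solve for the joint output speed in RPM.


omega_joint = omega_motor / N = 5684 / 10 = 568.4000

568.4000 RPM


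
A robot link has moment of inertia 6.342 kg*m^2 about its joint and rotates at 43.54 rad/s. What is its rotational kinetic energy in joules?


KE = (1/2)*I*omega^2 = 0.5*6.342*43.54^2 = 6011.3649

6011.3649 J


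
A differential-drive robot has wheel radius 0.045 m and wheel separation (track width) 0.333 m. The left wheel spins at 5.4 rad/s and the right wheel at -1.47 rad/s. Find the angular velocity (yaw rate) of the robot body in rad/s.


omega = r*(wR - wL)/L = 0.045*(-1.47 - (5.4))/0.333 = -0.9284

-0.9284 rad/s


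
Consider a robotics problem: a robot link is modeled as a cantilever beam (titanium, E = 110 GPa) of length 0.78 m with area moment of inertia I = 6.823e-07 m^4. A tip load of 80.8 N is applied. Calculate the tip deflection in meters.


delta = F*L^3/(3*E*I) = 80.8*0.78^3/(3*1.100e+11*6.823e-07)
      = 38.3438016/225159 = 1.7030e-04

1.7030e-04 m


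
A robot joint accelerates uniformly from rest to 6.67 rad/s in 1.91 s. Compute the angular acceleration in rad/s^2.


alpha = delta_omega / t = 6.67 / 1.91 = 3.4921

3.4921 rad/s^2


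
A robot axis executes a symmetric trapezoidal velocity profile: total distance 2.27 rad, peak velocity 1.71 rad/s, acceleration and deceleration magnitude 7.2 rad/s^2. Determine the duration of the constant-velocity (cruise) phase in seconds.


t_acc = v/a = 0.237500 s, d_acc = v^2/(2a) = 0.203062 rad each
d_cruise = 2.27 - 2*0.203062 = 1.863876 rad
t_cruise = d_cruise/v = 1.863876/1.71 = 1.0900

1.0900 s


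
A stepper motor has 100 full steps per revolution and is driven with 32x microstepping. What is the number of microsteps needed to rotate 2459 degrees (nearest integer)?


step_size = 360/(100*32) = 360/3200 = 0.112500 deg
n = 2459/(360/3200) = 2459*3200/360 = 21857.7778 -> 21858

21858 steps


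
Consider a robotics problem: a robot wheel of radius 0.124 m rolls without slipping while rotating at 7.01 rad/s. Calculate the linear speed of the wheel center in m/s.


v = omega * r = 7.01 * 0.124 = 0.8692

0.8692 m/s


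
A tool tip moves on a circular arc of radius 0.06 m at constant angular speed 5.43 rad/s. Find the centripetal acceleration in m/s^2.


a_c = omega^2 * r = 5.43^2 * 0.06 = 1.7691

1.7691 m/s^2


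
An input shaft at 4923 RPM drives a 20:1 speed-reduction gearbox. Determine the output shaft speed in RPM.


omega_out = omega_in / N = 4923 / 20 = 246.1500

246.1500 RPM


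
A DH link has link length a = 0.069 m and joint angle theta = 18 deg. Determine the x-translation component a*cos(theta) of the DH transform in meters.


a*cos(theta) = 0.069*cos(18 deg) = 0.0656

0.0656 m


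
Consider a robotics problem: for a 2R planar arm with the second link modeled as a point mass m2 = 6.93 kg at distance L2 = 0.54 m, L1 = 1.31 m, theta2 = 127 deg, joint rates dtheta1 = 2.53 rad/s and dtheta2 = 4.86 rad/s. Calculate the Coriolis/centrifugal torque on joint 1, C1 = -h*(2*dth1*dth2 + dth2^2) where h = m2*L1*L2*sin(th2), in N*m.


h = m2*L1*L2*sin(th2) = 6.93*1.31*0.54*sin(127 deg) = 3.915136
C1 = -h*(2*2.53*4.86 + 4.86^2) = -3.915136*48.2112 = -188.7534

-188.7534 N*m


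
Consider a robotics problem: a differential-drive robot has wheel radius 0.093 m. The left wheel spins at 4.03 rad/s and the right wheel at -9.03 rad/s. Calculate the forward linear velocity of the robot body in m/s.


v = r*(wR + wL)/2 = 0.093*(-9.03 + 4.03)/2 = -0.2325

-0.2325 m/s


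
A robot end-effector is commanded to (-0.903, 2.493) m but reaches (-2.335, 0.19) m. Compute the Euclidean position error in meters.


dx = -2.335 - (-0.903) = -1.4320, dy = 0.19 - (2.493) = -2.3030
err = sqrt(2.050624 + 5.303809) = 2.7119

2.7119 m


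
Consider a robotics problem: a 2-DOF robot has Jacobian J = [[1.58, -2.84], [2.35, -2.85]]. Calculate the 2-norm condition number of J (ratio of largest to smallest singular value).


JJ^T eigenvalues: trace(JJ^T) = 24.2070, det(JJ^T) = det(J)^2 = 4.71324100
s_max^2 = (24.2070 + sqrt(567.12588500))/2 = 24.01070249
s_min^2 = (24.2070 - sqrt(567.12588500))/2 = 0.19629751
kappa = s_max/s_min = sqrt(24.01070249/0.19629751) = 11.0597

11.0597


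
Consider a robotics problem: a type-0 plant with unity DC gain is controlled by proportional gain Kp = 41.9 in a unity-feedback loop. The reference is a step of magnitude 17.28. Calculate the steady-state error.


e_ss = R/(1 + Kp) = 17.28/(1 + 41.9) = 17.28/42.9000 = 0.4028

0.4028


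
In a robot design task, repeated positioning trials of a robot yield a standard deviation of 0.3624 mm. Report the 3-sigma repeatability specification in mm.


repeatability = 3*sigma = 3*0.3624 = 1.0872

1.0872 mm


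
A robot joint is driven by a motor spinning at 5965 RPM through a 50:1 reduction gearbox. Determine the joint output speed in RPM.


omega_joint = omega_motor / N = 5965 / 50 = 119.3000

119.3000 RPM


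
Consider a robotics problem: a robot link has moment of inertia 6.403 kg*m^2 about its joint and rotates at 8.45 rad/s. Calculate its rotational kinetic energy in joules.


KE = (1/2)*I*omega^2 = 0.5*6.403*8.45^2 = 228.5951

228.5951 J


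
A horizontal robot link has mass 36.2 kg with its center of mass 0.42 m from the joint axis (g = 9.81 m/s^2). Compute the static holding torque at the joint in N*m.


tau = m*g*L = 36.2 * 9.81 * 0.42 = 149.1512

149.1512 N*m


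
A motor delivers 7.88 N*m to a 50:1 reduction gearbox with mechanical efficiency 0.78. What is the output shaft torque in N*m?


tau_out = tau_in * N * eta = 7.88 * 50 * 0.78 = 307.3200

307.3200 N*m


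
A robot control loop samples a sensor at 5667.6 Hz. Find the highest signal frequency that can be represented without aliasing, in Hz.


f_max = f_s/2 = 5667.6/2 = 2833.8000

2833.8000 Hz


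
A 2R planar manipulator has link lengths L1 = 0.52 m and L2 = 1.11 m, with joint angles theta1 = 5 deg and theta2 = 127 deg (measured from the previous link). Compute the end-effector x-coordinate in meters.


x = L1*cos(th1) + L2*cos(th1+th2) = 0.52*cos(5 deg) + 1.11*cos(132 deg) = -0.2247

-0.2247 m


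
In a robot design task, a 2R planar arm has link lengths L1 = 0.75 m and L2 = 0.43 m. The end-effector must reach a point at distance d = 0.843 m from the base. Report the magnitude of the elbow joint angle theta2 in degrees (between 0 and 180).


cos(th2) = (d^2 - L1^2 - L2^2)/(2*L1*L2) = (0.843^2 - 0.75^2 - 0.43^2)/(2*0.75*0.43) = -0.05697829
th2 = acos(-0.05697829) = 93.2664 deg

93.2664 degrees


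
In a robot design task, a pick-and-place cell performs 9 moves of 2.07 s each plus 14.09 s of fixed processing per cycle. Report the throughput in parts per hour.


T_cycle = 9*2.07 + 14.09 = 32.7200 s
rate = 3600/T = 110.0244

110.0244 parts/hour


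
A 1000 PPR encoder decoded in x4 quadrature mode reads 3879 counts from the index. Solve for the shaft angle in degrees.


angle = counts * 360 / (PPR*4) = 3879 * 360 / 4000 = 349.1100

349.1100 degrees


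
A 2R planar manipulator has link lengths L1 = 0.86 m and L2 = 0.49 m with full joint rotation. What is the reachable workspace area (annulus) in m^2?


r_max = L1 + L2 = 1.3500, r_min = |L1 - L2| = 0.3700
A = pi*(r_max^2 - r_min^2) = pi*(1.8225 - 0.1369) = 5.2955

5.2955 m^2


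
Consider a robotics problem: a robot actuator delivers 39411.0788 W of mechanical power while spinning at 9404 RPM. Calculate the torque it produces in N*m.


omega = 9404 * 2*pi/60 = 984.784577 rad/s
tau = P / omega = 39411.0788 / 984.784577 = 40.0200

40.0200 N*m
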